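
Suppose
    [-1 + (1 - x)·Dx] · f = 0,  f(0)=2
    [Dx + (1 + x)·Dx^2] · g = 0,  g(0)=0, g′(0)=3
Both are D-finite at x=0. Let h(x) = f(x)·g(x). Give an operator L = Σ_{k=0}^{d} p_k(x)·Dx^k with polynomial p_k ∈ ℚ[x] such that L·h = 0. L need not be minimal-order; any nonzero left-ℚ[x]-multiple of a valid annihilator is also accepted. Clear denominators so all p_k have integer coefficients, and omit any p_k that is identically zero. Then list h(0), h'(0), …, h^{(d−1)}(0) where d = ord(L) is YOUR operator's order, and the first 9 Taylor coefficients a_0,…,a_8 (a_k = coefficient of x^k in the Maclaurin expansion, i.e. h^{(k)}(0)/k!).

L = 1 + (1 + 3·x)·Dx + (-1 + x^2)·Dx^2  (order 2).
h: a_k = 0, 6, 3, 5, 7/2, 47/10, 37/10, 319/70, 533/140, …
ICs: h(0) = 0, h′(0) = 6.

f: a_k = 2, 2, 2, 2, 2, 2, 2, 2, 2, …
g: a_k = 0, 3, -3/2, 1, -3/4, 3/5, -1/2, 3/7, -3/8, …
f·g: L₀ = L_f ⊗_s L_g, ord ≤ 1·2.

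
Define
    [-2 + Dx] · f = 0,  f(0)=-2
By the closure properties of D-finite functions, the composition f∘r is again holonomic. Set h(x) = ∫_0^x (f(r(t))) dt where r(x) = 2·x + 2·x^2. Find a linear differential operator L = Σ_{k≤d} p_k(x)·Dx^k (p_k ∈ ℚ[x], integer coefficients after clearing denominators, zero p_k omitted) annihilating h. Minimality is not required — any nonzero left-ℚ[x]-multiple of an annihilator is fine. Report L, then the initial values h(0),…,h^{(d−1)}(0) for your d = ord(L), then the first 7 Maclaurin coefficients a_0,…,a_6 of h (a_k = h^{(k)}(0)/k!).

f: a_k = -2, -4, -4, -8/3, -4/3, -8/15, -8/45, …
h₀=f(r): pull back L_f along r ⇒ L₀.
h=∫₀ˣh₀: take L = L₀·Dx.
L = (-4 - 8·x)·Dx + Dx^2  (order 2).
h: a_k = 0, -2, -4, -8, -40/3, -304/15, -416/15, …
ICs: h(0) = 0, h′(0) = -2.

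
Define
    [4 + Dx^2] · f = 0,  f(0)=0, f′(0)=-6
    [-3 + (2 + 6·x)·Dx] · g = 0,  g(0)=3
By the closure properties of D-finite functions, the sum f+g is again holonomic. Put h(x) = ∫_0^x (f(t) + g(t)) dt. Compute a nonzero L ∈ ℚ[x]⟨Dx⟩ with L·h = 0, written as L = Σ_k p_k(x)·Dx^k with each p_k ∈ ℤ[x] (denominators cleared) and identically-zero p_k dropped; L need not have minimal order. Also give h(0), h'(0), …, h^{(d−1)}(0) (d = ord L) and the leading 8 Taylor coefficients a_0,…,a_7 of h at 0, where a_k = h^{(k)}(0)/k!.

f: a_k = 0, -6, 0, 4, 0, -4/5, 0, 8/105, …
g: a_k = 3, 9/2, -27/8, 81/16, -1215/128, 5103/256, -45927/1024, 216513/2048, …
Weyl lclm of L_f,L_g ⇒ L₀ (ord ≤ 3).
∫: right-multiply L₀ by Dx.
L = (-516 - 1152·x - 1728·x^2)·Dx + (56 + 936·x + 3456·x^2 + 3456·x^3)·Dx^2 + (-129 - 288·x - 432·x^2)·Dx^3 + (14 + 234·x + 864·x^2 + 864·x^3)·Dx^4  (order 4).
h: a_k = 0, 3, -3/4, -9/8, 145/64, -243/128, 24491/7680, -6561/1024, …
ICs: h(0) = 0, h′(0) = 3, h′′(0) = -3/2, h′′′(0) = -27/4.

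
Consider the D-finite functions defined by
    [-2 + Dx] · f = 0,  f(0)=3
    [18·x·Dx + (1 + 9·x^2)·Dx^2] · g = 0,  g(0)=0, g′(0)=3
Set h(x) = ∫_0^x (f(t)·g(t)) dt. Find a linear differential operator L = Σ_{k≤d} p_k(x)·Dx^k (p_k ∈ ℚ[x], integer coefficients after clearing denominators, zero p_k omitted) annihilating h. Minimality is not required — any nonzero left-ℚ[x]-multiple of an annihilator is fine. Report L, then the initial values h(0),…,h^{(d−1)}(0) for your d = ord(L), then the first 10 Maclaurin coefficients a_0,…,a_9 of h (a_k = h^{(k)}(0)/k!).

L = (4 - 36·x + 36·x^2)·Dx + (-4 + 18·x - 36·x^2)·Dx^2 + (1 + 9·x^2)·Dx^3  (order 3).
h: a_k = 0, 0, 9/2, 6, -9/4, -42/5, 163/10, 258/7, -23201/280, -11810/63, …
ICs: h(0) = 0, h′(0) = 0, h′′(0) = 9.

f: a_k = 3, 6, 6, 4, 2, 4/5, 4/15, 8/105, 2/105, 4/945, …
g: a_k = 0, 3, 0, -9, 0, 243/5, 0, -2187/7, 0, 2187, …
h₀=f·g: eliminate ⇒ L₀, order ≤ 1·2.
∫: right-multiply L₀ by Dx.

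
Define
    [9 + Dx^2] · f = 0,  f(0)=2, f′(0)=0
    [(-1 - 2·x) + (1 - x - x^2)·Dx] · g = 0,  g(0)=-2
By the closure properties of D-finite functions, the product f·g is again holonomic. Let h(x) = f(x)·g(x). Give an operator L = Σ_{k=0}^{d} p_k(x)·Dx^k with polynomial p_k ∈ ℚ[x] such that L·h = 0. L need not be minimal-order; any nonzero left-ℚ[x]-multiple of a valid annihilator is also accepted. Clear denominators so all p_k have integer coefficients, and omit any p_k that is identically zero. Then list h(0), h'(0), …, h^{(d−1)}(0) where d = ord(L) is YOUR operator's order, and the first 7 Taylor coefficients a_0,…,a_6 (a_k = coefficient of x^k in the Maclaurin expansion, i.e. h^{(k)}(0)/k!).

f: a_k = 2, 0, -9, 0, 27/4, 0, -81/40, …
g: a_k = -2, -2, -4, -6, -10, -16, -26, …
f·g: L₀ = L_f ⊗_s L_g, ord ≤ 2·1.
L = (-7 + 9·x + 9·x^2) + (2 + 4·x)·Dx + (-1 + x + x^2)·Dx^2  (order 2).
h: a_k = -4, -4, 10, 6, 5/2, 17/2, 301/20, …
ICs: h(0) = -4, h′(0) = -4.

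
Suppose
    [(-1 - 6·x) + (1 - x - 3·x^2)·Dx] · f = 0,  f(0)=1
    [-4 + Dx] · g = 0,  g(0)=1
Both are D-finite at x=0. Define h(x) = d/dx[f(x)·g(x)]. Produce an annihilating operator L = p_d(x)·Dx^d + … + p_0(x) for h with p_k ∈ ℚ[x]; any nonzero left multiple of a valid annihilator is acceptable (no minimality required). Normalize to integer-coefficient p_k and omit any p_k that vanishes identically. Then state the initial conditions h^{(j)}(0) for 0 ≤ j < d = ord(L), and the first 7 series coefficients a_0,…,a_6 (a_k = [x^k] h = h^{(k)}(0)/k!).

L = (32 + 26·x - 98·x^2 - 48·x^3 + 144·x^4) + (-5 + 3·x + 29·x^2 - 6·x^3 - 36·x^4)·Dx  (order 1).
h: a_k = 5, 32, 125, 1204/3, 3508/3, 9730/3, 392303/45, …
ICs: h(0) = 5.

f: a_k = 1, 1, 4, 7, 19, 40, 97, …
g: a_k = 1, 4, 8, 32/3, 32/3, 128/15, 256/45, …
Sym-product of L_f,L_g gives L₀ (≤ ord 1).
h=h₀': d/dx-closure on L₀ ⇒ L.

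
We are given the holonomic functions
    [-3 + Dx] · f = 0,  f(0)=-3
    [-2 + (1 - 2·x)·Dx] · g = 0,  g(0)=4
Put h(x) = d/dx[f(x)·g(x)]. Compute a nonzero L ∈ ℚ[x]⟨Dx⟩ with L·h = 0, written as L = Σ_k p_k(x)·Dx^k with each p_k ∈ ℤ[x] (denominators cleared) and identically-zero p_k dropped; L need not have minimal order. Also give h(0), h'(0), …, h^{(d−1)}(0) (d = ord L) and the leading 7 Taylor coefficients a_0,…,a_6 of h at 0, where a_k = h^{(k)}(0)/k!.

f: a_k = -3, -9, -27/2, -27/2, -81/8, -243/40, -243/80, …
g: a_k = 4, 8, 16, 32, 64, 128, 256, …
L₀ := L_f ⊗_s L_g (sym. prod.), ord ≤ 1.
h=h₀': d/dx-closure on L₀ ⇒ L.
L = (29 - 60·x + 36·x^2) + (-5 + 16·x - 12·x^2)·Dx  (order 1).
h: a_k = -60, -348, -1206, -3378, -17133/2, -41265/2, -963579/20, …
ICs: h(0) = -60.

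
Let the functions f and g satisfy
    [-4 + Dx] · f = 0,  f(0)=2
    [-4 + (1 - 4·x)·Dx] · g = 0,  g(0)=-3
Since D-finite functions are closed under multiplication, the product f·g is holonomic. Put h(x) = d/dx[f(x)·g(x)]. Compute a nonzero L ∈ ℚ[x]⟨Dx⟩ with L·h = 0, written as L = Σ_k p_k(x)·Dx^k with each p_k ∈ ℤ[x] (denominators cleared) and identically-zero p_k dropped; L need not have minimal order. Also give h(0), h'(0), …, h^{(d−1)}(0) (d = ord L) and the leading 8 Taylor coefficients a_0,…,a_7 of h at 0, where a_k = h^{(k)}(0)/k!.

L = (10 - 32·x + 32·x^2) + (-1 + 6·x - 8·x^2)·Dx  (order 1).
h: a_k = -48, -480, -3072, -16640, -83456, -2003968/5, -5611520/3, -897851392/105, …
ICs: h(0) = -48.

f: a_k = 2, 8, 16, 64/3, 64/3, 256/15, 512/45, 2048/315, …
g: a_k = -3, -12, -48, -192, -768, -3072, -12288, -49152, …
h₀=f·g: eliminate ⇒ L₀, order ≤ 1·1.
h₀' ⇒ L via d/dx closure of L₀.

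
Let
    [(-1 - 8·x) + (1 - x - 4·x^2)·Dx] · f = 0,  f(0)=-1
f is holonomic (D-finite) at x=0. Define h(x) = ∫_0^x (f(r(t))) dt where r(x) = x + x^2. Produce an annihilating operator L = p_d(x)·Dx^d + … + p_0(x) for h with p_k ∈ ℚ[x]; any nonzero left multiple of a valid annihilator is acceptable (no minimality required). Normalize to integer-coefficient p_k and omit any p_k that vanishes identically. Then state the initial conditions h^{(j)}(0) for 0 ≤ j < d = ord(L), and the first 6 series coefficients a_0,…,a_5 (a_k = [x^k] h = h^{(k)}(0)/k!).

f: a_k = -1, -1, -5, -9, -29, -65, …
f∘r: x↦r, Dx↦Dx/r' in L_f ⇒ L₀.
h=∫h₀ ⇒ L = L₀·Dx.
L = (1 + 10·x + 24·x^2 + 16·x^3)·Dx + (-1 + x + 5·x^2 + 8·x^3 + 4·x^4)·Dx^2  (order 2).
h: a_k = 0, -1, -1/2, -2, -19/4, -61/5, …
ICs: h(0) = 0, h′(0) = -1.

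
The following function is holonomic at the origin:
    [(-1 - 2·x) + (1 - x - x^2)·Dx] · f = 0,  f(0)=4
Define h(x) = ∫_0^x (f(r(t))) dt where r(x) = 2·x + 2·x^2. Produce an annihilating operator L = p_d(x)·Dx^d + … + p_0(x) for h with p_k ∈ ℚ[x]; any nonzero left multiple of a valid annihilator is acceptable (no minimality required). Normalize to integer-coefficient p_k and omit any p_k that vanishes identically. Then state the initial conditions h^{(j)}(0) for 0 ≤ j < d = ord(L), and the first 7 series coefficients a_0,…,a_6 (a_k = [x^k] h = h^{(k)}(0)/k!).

f: a_k = 4, 4, 8, 12, 20, 32, 52, …
Change of var in L_f (x↦r) gives L₀.
Integrate: L := L₀·Dx.
L = (2 + 12·x + 24·x^2 + 16·x^3)·Dx + (-1 + 2·x + 6·x^2 + 8·x^3 + 4·x^4)·Dx^2  (order 2).
h: a_k = 0, 4, 4, 40/3, 40, 128, 432, …
ICs: h(0) = 0, h′(0) = 4.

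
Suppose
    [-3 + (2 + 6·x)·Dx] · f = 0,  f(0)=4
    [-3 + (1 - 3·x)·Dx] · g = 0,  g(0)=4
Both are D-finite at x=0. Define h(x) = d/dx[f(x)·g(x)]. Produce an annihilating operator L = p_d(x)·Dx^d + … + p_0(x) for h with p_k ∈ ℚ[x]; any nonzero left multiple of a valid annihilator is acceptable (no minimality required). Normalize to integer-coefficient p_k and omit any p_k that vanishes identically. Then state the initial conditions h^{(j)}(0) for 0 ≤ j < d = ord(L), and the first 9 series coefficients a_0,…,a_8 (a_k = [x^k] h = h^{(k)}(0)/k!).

L = (11 + 54·x + 27·x^2) + (-2 - 2·x + 18·x^2 + 18·x^3)·Dx  (order 1).
h: a_k = 72, 396, 1863, 14499/2, 443475/16, 3147093/32, 44564499/128, 302770467/256, 16476265323/4096, …
ICs: h(0) = 72.

f: a_k = 4, 6, -9/2, 27/4, -405/32, 1701/64, -15309/256, 72171/512, -2814669/8192, …
g: a_k = 4, 12, 36, 108, 324, 972, 2916, 8748, 26244, …
f·g: L₀ = L_f ⊗_s L_g, ord ≤ 1·1.
h=h₀': d/dx-closure on L₀ ⇒ L.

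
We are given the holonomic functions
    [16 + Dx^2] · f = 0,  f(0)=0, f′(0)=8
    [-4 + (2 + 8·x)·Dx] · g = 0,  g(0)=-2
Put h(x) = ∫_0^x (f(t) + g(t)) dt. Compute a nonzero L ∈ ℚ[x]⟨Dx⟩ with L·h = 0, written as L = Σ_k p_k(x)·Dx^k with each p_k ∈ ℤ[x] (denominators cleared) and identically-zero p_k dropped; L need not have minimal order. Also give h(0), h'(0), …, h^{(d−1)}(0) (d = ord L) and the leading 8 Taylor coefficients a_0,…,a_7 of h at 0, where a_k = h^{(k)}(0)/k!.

L = (-224 - 1024·x - 2048·x^2)·Dx + (48 + 704·x + 3072·x^2 + 4096·x^3)·Dx^2 + (-14 - 64·x - 128·x^2)·Dx^3 + (3 + 44·x + 192·x^2 + 256·x^3)·Dx^4  (order 4).
h: a_k = 0, -2, 2, 4/3, -22/3, 4, -292/45, 24, …
ICs: h(0) = 0, h′(0) = -2, h′′(0) = 4, h′′′(0) = 8.

f: a_k = 0, 8, 0, -64/3, 0, 256/15, 0, -2048/315, …
g: a_k = -2, -4, 4, -8, 20, -56, 168, -528, …
L₀ := lclm(L_f,L_g); ord L₀ ≤ 2+1.
Integrate: L := L₀·Dx.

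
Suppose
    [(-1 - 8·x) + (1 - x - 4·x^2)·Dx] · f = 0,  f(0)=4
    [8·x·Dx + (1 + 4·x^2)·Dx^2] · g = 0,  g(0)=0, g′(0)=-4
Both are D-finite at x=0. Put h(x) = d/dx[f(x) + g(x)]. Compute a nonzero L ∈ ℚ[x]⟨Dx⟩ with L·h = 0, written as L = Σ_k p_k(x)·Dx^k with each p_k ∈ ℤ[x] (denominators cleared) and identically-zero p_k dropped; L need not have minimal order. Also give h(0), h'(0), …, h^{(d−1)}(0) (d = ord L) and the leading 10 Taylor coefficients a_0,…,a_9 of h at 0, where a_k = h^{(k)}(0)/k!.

f: a_k = 4, 4, 20, 36, 116, 260, 724, 1764, 4660, 11716, …
g: a_k = 0, -4, 0, 16/3, 0, -64/5, 0, 256/7, 0, -1024/9, …
h₀=f+g: left-lcm gives L₀, ord ≤ 3.
Derive L from L₀ (diff closure).
L = (-40 + 160·x + 2272·x^2 + 4608·x^3 + 16896·x^4 + 6144·x^6) + (31 + 264·x + 364·x^2 + 2208·x^3 + 4160·x^4 + 12800·x^5 + 768·x^6 + 6144·x^7)·Dx + (-5 - 11·x - 80·x^2 + 116·x^3 + 80·x^4 + 704·x^5 + 1536·x^6 + 256·x^7 + 1024·x^8)·Dx^2  (order 2).
h: a_k = 0, 40, 124, 464, 1236, 4344, 12604, 37280, 104420, 303560, …
ICs: h(0) = 0, h′(0) = 40.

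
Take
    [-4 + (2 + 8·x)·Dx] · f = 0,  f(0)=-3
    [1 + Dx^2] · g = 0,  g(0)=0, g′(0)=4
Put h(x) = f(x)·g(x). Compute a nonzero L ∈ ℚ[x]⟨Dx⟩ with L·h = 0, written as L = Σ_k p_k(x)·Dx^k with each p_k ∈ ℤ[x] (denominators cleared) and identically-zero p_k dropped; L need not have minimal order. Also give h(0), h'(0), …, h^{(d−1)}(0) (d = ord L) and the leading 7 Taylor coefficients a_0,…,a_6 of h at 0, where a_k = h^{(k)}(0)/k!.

L = (13 + 8·x + 16·x^2) + (-4 - 16·x)·Dx + (1 + 8·x + 16·x^2)·Dx^2  (order 2).
h: a_k = 0, -12, -24, 26, -44, 1159/10, -1641/5, …
ICs: h(0) = 0, h′(0) = -12.

f: a_k = -3, -6, 6, -12, 30, -84, 252, …
g: a_k = 0, 4, 0, -2/3, 0, 1/30, 0, …
Product ⇒ symmetric product L₀, ord ≤ 2.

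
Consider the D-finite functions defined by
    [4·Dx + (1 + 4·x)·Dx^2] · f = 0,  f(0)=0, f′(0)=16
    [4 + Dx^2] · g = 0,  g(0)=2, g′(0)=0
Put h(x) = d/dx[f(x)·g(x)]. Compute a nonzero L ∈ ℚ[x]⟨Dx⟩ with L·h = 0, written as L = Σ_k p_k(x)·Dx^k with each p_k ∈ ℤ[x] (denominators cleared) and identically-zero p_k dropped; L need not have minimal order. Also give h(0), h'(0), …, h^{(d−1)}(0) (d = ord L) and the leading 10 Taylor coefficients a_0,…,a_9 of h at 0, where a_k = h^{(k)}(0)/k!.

f: a_k = 0, 16, -32, 256/3, -256, 4096/5, -8192/3, 65536/7, -32768, 1048576/9, …
g: a_k = 2, 0, -4, 0, 4/3, 0, -8/45, 0, 4/315, 0, …
Product ⇒ symmetric product L₀, ord ≤ 4.
h=h₀': d/dx-closure on L₀ ⇒ L.
L = (-832 - 992·x - 5568·x^2 - 12288·x^3 - 2048·x^4 + 24576·x^5 + 16384·x^6) + (-264 - 1568·x - 2560·x^2 + 10240·x^4 + 8192·x^5)·Dx + (-220 - 368·x - 1760·x^2 - 3072·x^3 + 2048·x^4 + 12288·x^5 + 8192·x^6)·Dx^2 + (-66 - 392·x - 640·x^2 + 2560·x^4 + 2048·x^5)·Dx^3 + (-3 - 30·x - 92·x^2 + 640·x^4 + 1536·x^5 + 1024·x^6)·Dx^4  (order 4).
h: a_k = 32, -128, 320, -1536, 6592, -26880, 1633664/15, -19781632/45, 185829568/105, -448172288/63, …
ICs: h(0) = 32, h′(0) = -128, h′′(0) = 640, h′′′(0) = -9216.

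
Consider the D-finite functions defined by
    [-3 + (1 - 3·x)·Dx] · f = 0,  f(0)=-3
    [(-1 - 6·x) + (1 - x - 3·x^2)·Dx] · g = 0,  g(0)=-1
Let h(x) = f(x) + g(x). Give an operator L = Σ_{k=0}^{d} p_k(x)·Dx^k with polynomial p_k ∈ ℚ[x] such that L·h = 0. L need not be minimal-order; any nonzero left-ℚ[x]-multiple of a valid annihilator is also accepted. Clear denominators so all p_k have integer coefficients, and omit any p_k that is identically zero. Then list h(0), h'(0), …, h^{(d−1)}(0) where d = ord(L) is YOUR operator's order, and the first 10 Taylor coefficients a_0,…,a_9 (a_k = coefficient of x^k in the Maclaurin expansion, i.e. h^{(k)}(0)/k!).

f: a_k = -3, -9, -27, -81, -243, -729, -2187, -6561, -19683, -59049, …
g: a_k = -1, -1, -4, -7, -19, -40, -97, -217, -508, -1159, …
Weyl lclm of L_f,L_g ⇒ L₀ (ord ≤ 2).
L = (6 - 108·x + 162·x^2 - 162·x^3) + (10 - 6·x - 108·x^2 + 270·x^3 - 324·x^4)·Dx + (-2 + 14·x - 33·x^2 + 18·x^3 + 54·x^4 - 81·x^5)·Dx^2  (order 2).
h: a_k = -4, -10, -31, -88, -262, -769, -2284, -6778, -20191, -60208, …
ICs: h(0) = -4, h′(0) = -10.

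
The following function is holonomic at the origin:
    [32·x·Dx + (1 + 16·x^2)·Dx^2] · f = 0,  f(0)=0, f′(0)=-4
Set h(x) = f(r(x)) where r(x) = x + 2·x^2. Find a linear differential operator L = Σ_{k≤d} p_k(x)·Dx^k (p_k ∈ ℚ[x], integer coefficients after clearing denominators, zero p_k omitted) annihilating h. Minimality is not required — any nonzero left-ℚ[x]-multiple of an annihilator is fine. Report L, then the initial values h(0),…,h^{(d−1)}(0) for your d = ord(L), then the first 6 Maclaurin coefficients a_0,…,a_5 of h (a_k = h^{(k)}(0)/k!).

f: a_k = 0, -4, 0, 64/3, 0, -1024/5, …
L₀ from L_f via x↦r, Dx↦r'^{-1}Dx.
L = (-4 + 32·x + 256·x^2 + 768·x^3 + 768·x^4)·Dx + (1 + 4·x + 16·x^2 + 128·x^3 + 320·x^4 + 256·x^5)·Dx^2  (order 2).
h: a_k = 0, -4, -8, 64/3, 128, 256/5, …
ICs: h(0) = 0, h′(0) = -4.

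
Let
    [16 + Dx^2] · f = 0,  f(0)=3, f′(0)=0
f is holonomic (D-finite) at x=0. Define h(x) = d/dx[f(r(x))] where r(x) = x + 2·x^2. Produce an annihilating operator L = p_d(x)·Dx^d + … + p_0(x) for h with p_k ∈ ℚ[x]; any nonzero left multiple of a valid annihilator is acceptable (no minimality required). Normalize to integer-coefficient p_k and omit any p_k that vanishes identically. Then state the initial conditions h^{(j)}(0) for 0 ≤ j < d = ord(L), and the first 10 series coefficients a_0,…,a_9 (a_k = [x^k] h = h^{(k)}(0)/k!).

L = (64 + 256·x + 1536·x^2 + 4096·x^3 + 4096·x^4) + (-12 - 48·x)·Dx + (1 + 8·x + 16·x^2)·Dx^2  (order 2).
h: a_k = 0, -48, -288, -256, 1280, 22528/5, 28672/5, -425984/105, -835584/35, -33554432/945, …
ICs: h(0) = 0, h′(0) = -48.

f: a_k = 3, 0, -24, 0, 32, 0, -256/15, 0, 512/105, 0, …
h₀=f(r): pull back L_f along r ⇒ L₀.
Differentiate: ansatz ord ≤ ord L₀ ⇒ L.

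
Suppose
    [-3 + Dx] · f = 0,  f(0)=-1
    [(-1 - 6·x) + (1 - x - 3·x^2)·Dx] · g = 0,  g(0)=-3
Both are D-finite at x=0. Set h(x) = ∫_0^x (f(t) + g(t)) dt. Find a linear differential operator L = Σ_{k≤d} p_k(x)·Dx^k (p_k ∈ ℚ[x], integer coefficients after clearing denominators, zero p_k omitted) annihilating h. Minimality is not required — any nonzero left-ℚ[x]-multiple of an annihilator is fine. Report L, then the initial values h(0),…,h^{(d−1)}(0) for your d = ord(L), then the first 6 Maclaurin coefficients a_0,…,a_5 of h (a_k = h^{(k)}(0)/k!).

L = (15 + 9·x + 243·x^2 + 162·x^3)·Dx + (1 - 36·x - 99·x^2 + 54·x^3 + 81·x^4)·Dx^2 + (-2 + 11·x + 6·x^2 - 36·x^3 - 27·x^4)·Dx^3  (order 3).
h: a_k = 0, -4, -3, -11/2, -51/8, -483/40, …
ICs: h(0) = 0, h′(0) = -4, h′′(0) = -6.

f: a_k = -1, -3, -9/2, -9/2, -27/8, -81/40, …
g: a_k = -3, -3, -12, -21, -57, -120, …
Sum ⇒ L₀ = lclm(L_f,L_g) in ℚ(x)⟨Dx⟩.
∫: right-multiply L₀ by Dx.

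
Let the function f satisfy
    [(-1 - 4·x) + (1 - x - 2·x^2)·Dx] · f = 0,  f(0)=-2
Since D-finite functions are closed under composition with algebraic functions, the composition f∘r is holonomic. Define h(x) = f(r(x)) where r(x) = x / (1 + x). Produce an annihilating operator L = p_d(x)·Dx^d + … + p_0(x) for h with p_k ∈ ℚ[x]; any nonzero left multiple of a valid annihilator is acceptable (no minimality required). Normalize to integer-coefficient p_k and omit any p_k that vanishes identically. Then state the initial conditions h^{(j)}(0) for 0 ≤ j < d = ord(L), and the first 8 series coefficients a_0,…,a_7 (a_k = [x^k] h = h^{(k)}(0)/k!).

f: a_k = -2, -2, -6, -10, -22, -42, -86, -170, …
Change of var in L_f (x↦r) gives L₀.
L = (1 + 5·x) + (-1 - 2·x + x^2 + 2·x^3)·Dx  (order 1).
h: a_k = -2, -2, -4, 0, -8, 8, -24, 40, …
ICs: h(0) = -2.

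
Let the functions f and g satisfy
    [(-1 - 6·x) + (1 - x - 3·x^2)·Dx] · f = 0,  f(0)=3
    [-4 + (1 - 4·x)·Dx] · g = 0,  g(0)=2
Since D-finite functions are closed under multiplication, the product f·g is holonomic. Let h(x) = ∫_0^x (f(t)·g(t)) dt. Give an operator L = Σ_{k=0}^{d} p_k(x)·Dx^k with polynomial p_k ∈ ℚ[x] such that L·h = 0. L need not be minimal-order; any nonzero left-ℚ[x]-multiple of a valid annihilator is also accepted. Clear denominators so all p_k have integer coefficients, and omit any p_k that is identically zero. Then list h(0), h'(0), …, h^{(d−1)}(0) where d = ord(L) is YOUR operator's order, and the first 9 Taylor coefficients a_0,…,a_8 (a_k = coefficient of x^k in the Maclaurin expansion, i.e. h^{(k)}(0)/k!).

L = (-5 + 2·x + 36·x^2)·Dx + (1 - 5·x + x^2 + 12·x^3)·Dx^2  (order 2).
h: a_k = 0, 6, 15, 48, 309/2, 2586/5, 1764, 42918/7, 86487/4, …
ICs: h(0) = 0, h′(0) = 6.

f: a_k = 3, 3, 12, 21, 57, 120, 291, 651, 1524, …
g: a_k = 2, 8, 32, 128, 512, 2048, 8192, 32768, 131072, …
h₀=f·g: eliminate ⇒ L₀, order ≤ 1·1.
h=∫₀ˣh₀: take L = L₀·Dx.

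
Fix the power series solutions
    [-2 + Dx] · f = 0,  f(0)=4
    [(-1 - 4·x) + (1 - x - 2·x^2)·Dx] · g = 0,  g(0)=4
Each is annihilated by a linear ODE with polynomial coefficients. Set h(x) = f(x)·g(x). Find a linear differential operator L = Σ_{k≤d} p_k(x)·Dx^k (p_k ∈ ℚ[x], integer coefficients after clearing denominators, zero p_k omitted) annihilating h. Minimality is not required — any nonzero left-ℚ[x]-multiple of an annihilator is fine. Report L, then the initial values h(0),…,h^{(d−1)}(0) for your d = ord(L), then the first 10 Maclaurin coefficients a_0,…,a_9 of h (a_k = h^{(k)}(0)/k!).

L = (3 + 2·x - 4·x^2) + (-1 + x + 2·x^2)·Dx  (order 1).
h: a_k = 16, 48, 112, 688/3, 464, 13904/15, 83536/45, 129872/35, 2338384/315, 6012112/405, …
ICs: h(0) = 16.

f: a_k = 4, 8, 8, 16/3, 8/3, 16/15, 16/45, 32/315, 8/315, 16/2835, …
g: a_k = 4, 4, 12, 20, 44, 84, 172, 340, 684, 1364, …
h₀=f·g: eliminate ⇒ L₀, order ≤ 1·1.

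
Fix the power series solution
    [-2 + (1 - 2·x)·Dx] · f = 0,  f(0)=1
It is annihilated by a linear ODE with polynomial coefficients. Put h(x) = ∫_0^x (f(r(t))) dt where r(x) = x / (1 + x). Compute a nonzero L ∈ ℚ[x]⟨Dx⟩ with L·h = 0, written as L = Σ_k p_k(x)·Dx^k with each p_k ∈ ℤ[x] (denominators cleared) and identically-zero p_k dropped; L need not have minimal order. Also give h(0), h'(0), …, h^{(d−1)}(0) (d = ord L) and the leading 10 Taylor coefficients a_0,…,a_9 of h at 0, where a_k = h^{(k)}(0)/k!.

L = 2·Dx + (-1 + x^2)·Dx^2  (order 2).
h: a_k = 0, 1, 1, 2/3, 1/2, 2/5, 1/3, 2/7, 1/4, 2/9, …
ICs: h(0) = 0, h′(0) = 1.

f: a_k = 1, 2, 4, 8, 16, 32, 64, 128, 256, 512, …
L₀ from L_f via x↦r, Dx↦r'^{-1}Dx.
Integrate: L := L₀·Dx.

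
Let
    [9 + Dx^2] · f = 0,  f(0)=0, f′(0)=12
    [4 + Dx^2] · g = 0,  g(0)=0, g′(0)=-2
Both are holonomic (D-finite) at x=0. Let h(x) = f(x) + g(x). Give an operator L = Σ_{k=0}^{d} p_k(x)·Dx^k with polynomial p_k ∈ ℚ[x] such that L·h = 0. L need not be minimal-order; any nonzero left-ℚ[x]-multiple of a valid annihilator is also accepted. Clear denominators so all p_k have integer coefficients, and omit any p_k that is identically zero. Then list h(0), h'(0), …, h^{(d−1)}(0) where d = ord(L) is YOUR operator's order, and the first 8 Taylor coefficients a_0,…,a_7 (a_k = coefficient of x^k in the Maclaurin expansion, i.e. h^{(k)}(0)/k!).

L = 36 + 13·Dx^2 + Dx^4  (order 4).
h: a_k = 0, 10, 0, -50/3, 0, 47/6, 0, -431/252, …
ICs: h(0) = 0, h′(0) = 10, h′′(0) = 0, h′′′(0) = -100.

f: a_k = 0, 12, 0, -18, 0, 81/10, 0, -243/140, …
g: a_k = 0, -2, 0, 4/3, 0, -4/15, 0, 8/315, …
f+g: L₀ = lclm(L_f,L_g), ord ≤ 2+2.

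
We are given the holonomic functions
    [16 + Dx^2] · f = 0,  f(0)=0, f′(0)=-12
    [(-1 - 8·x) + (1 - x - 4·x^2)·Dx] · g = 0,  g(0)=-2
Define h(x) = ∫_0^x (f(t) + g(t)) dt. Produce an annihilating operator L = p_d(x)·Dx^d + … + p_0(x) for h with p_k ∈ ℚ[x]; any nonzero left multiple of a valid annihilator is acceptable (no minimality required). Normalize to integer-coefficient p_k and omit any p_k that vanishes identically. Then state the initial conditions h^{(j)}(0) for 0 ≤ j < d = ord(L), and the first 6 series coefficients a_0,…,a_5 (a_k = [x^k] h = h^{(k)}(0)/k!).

f: a_k = 0, -12, 0, 32, 0, -128/5, …
g: a_k = -2, -2, -10, -18, -58, -130, …
f+g: L₀ = lclm(L_f,L_g), ord ≤ 2+1.
h=∫h₀ ⇒ L = L₀·Dx.
L = (-560 - 4608·x - 1664·x^2 - 6144·x^3 - 10240·x^4 - 16384·x^5)·Dx + (208 - 272·x - 896·x^2 + 1408·x^3 + 1536·x^4 - 6144·x^5 - 8192·x^6)·Dx^2 + (-35 - 288·x - 104·x^2 - 384·x^3 - 640·x^4 - 1024·x^5)·Dx^3 + (13 - 17·x - 56·x^2 + 88·x^3 + 96·x^4 - 384·x^5 - 512·x^6)·Dx^4  (order 4).
h: a_k = 0, -2, -7, -10/3, 7/2, -58/5, …
ICs: h(0) = 0, h′(0) = -2, h′′(0) = -14, h′′′(0) = -20.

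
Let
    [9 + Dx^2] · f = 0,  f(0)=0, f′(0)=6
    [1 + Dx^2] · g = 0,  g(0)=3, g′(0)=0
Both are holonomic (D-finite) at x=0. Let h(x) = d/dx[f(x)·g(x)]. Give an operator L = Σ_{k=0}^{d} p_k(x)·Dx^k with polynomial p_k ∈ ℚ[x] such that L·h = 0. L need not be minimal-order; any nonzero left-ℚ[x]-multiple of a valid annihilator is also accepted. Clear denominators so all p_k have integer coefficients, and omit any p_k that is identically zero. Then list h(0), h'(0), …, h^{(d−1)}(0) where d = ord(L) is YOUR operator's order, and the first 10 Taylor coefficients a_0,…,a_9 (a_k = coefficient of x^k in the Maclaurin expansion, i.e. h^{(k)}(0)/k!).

L = 64 + 20·Dx^2 + Dx^4  (order 4).
h: a_k = 18, 0, -108, 0, 132, 0, -344/5, 0, 684/35, 0, …
ICs: h(0) = 18, h′(0) = 0, h′′(0) = -216, h′′′(0) = 0.

f: a_k = 0, 6, 0, -9, 0, 81/20, 0, -243/280, 0, 243/2240, …
g: a_k = 3, 0, -3/2, 0, 1/8, 0, -1/240, 0, 1/13440, 0, …
f·g: L₀ = L_f ⊗_s L_g, ord ≤ 2·2.
Differentiate: ansatz ord ≤ ord L₀ ⇒ L.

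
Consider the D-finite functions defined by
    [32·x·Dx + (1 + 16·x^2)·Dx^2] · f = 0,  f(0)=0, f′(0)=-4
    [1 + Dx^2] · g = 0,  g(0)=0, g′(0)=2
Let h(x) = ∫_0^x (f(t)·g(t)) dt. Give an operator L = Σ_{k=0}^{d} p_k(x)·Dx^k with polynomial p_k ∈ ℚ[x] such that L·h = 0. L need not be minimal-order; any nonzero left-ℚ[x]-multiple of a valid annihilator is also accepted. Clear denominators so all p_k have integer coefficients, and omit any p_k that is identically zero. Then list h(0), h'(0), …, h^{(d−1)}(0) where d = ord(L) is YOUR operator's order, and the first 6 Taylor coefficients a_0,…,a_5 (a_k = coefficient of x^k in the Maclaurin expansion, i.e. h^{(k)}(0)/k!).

f: a_k = 0, -4, 0, 64/3, 0, -1024/5, …
g: a_k = 0, 2, 0, -1/3, 0, 1/60, …
Product ⇒ symmetric product L₀, ord ≤ 4.
h=∫₀ˣh₀: take L = L₀·Dx.
L = (1105 + 51776·x^2 + 22016·x^4 + 16384·x^6 + 65536·x^8)·Dx + (2112·x + 35840·x^3 + 49152·x^5 + 262144·x^7)·Dx^2 + (1122 + 52352·x^2 + 27648·x^4 + 32768·x^6 + 131072·x^8)·Dx^3 + (2112·x + 35840·x^3 + 49152·x^5 + 262144·x^7)·Dx^4 + (17 + 576·x^2 + 5632·x^4 + 16384·x^6 + 65536·x^8)·Dx^5  (order 5).
h: a_k = 0, 0, 0, -8/3, 0, 44/5, …
ICs: h(0) = 0, h′(0) = 0, h′′(0) = 0, h′′′(0) = -16, h′′′′(0) = 0.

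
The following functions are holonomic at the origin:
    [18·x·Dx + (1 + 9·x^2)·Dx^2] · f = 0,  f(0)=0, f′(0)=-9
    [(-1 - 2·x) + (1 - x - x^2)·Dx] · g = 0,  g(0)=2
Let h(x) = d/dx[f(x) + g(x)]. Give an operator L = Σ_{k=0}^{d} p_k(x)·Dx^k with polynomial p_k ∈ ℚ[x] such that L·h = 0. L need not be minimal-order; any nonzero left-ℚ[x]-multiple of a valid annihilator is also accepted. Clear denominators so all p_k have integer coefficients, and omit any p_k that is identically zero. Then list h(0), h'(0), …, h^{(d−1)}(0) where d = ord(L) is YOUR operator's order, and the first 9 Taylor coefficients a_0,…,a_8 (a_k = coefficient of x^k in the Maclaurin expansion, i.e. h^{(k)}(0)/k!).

L = (36 - 144·x - 1440·x^2 - 2376·x^3 - 3186·x^4 - 486·x^6) + (-18 - 24·x + 108·x^2 - 444·x^3 - 2313·x^4 - 2178·x^5 - 243·x^6 - 486·x^7)·Dx + (2 + 10·x + 34·x^2 + 48·x^3 + 123·x^4 - 387·x^5 - 198·x^6 - 81·x^7 - 81·x^8)·Dx^2  (order 2).
h: a_k = -7, 8, 99, 40, -649, 156, 6855, 544, -58059, …
ICs: h(0) = -7, h′(0) = 8.

f: a_k = 0, -9, 0, 27, 0, -729/5, 0, 6561/7, 0, …
g: a_k = 2, 2, 4, 6, 10, 16, 26, 42, 68, …
f+g: L₀ = lclm(L_f,L_g), ord ≤ 2+1.
Differentiate: ansatz ord ≤ ord L₀ ⇒ L.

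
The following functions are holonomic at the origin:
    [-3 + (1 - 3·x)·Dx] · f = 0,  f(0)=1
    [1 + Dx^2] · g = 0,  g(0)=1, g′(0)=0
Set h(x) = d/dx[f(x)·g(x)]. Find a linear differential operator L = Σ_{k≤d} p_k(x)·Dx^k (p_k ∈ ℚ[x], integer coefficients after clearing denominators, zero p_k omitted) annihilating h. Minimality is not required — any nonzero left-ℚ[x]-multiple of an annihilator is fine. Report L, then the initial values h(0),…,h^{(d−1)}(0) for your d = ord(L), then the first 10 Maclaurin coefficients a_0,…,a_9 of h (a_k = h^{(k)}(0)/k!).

L = (-17 - 6·x + 9·x^2) + (-6 + 18·x)·Dx + (1 - 6·x + 9·x^2)·Dx^2  (order 2).
h: a_k = 3, 17, 153/2, 1837/6, 9185/8, 495989/120, 3471923/240, 249978457/5040, 749935371/4480, 202482550169/362880, …
ICs: h(0) = 3, h′(0) = 17.

f: a_k = 1, 3, 9, 27, 81, 243, 729, 2187, 6561, 19683, …
g: a_k = 1, 0, -1/2, 0, 1/24, 0, -1/720, 0, 1/40320, 0, …
Product ⇒ symmetric product L₀, ord ≤ 2.
h=h₀': d/dx-closure on L₀ ⇒ L.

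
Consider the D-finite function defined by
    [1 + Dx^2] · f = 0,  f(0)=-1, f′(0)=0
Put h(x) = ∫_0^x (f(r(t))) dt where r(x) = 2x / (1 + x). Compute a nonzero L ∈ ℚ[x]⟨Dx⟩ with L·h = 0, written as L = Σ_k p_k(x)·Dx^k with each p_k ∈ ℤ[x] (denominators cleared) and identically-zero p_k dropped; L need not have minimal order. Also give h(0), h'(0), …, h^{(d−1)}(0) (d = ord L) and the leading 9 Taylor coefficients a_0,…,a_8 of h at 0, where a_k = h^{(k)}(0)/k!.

L = 4·Dx + (2 + 6·x + 6·x^2 + 2·x^3)·Dx^2 + (1 + 4·x + 6·x^2 + 4·x^3 + x^4)·Dx^3  (order 3).
h: a_k = 0, -1, 0, 2/3, -1, 16/15, -8/9, 22/45, 1/10, …
ICs: h(0) = 0, h′(0) = -1, h′′(0) = 0.

f: a_k = -1, 0, 1/2, 0, -1/24, 0, 1/720, 0, -1/40320, …
f∘r: x↦r, Dx↦Dx/r' in L_f ⇒ L₀.
Integrate: L := L₀·Dx.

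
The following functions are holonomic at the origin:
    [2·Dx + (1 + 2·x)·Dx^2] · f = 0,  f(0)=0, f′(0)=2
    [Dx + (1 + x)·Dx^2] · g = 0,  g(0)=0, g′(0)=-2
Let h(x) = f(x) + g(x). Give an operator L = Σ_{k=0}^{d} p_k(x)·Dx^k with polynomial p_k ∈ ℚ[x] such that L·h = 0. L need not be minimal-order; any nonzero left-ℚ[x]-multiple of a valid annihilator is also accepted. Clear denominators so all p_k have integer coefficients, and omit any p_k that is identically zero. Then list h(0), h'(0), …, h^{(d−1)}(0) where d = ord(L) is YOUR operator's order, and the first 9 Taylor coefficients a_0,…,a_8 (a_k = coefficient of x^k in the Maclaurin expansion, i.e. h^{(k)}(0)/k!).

f: a_k = 0, 2, -2, 8/3, -4, 32/5, -32/3, 128/7, -32, …
g: a_k = 0, -2, 1, -2/3, 1/2, -2/5, 1/3, -2/7, 1/4, …
f+g: L₀ = lclm(L_f,L_g), ord ≤ 2+2.
L = 4·Dx + (6 + 8·x)·Dx^2 + (1 + 3·x + 2·x^2)·Dx^3  (order 3).
h: a_k = 0, 0, -1, 2, -7/2, 6, -31/3, 18, -127/4, …
ICs: h(0) = 0, h′(0) = 0, h′′(0) = -2.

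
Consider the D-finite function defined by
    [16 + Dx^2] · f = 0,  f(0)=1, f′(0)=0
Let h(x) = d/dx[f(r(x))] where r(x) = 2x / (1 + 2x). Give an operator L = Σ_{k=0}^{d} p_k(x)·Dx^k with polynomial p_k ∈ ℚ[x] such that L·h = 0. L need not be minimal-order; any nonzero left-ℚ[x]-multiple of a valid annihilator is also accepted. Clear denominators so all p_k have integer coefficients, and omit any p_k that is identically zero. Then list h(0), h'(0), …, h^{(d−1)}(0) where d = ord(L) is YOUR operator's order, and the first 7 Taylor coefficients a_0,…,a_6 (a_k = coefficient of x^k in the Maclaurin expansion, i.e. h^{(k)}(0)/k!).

L = (88 + 96·x + 96·x^2) + (12 + 72·x + 144·x^2 + 96·x^3)·Dx + (1 + 8·x + 24·x^2 + 32·x^3 + 16·x^4)·Dx^2  (order 2).
h: a_k = 0, -64, 384, -2560/3, -5120/3, 351232/15, -587776/5, …
ICs: h(0) = 0, h′(0) = -64.

f: a_k = 1, 0, -8, 0, 32/3, 0, -256/45, …
Substitute x→r, Dx→(1/r')Dx; clear ⇒ L₀.
Differentiate: ansatz ord ≤ ord L₀ ⇒ L.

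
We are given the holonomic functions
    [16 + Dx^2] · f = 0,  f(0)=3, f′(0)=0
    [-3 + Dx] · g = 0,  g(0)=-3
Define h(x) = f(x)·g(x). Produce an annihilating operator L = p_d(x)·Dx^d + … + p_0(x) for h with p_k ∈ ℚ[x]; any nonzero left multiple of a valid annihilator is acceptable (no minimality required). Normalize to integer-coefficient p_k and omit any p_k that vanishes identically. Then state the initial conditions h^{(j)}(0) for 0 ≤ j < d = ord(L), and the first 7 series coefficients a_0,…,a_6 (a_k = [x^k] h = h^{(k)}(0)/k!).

L = 25 - 6·Dx + Dx^2  (order 2).
h: a_k = -9, -27, 63/2, 351/2, 1581/8, 711/40, -11753/80, …
ICs: h(0) = -9, h′(0) = -27.

f: a_k = 3, 0, -24, 0, 32, 0, -256/15, …
g: a_k = -3, -9, -27/2, -27/2, -81/8, -243/40, -243/80, …
Sym-product of L_f,L_g gives L₀ (≤ ord 2).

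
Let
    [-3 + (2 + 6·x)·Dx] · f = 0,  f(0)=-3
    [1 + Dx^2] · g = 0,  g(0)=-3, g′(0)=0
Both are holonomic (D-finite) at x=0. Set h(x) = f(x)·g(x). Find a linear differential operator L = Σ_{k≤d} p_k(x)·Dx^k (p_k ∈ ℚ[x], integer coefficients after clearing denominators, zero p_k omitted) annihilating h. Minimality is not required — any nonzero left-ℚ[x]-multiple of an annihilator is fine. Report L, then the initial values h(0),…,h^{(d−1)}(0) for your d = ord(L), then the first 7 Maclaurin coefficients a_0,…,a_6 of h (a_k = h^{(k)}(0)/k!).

f: a_k = -3, -9/2, 27/8, -81/16, 1215/128, -5103/256, 45927/1024, …
g: a_k = -3, 0, 3/2, 0, -1/8, 0, 1/240, …
Product ⇒ symmetric product L₀, ord ≤ 2.
L = (31 + 24·x + 36·x^2) + (-12 - 36·x)·Dx + (4 + 24·x + 36·x^2)·Dx^2  (order 2).
h: a_k = 9, 27/2, -117/8, 135/16, -2949/128, 13509/256, -618229/5120, …
ICs: h(0) = 9, h′(0) = 27/2.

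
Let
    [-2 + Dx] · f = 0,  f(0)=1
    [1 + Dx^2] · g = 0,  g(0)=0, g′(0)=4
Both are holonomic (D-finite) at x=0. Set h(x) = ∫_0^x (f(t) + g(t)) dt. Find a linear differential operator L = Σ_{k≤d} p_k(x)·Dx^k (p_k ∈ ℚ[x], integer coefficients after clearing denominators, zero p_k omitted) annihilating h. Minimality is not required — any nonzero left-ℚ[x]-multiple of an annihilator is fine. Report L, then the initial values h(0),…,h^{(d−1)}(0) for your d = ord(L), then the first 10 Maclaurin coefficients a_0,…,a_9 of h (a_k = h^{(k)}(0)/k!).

f: a_k = 1, 2, 2, 4/3, 2/3, 4/15, 4/45, 8/315, 2/315, 4/2835, …
g: a_k = 0, 4, 0, -2/3, 0, 1/30, 0, -1/1260, 0, 1/90720, …
Weyl lclm of L_f,L_g ⇒ L₀ (ord ≤ 3).
Integrate: L := L₀·Dx.
L = -2·Dx + Dx^2 - 2·Dx^3 + Dx^4  (order 4).
h: a_k = 0, 1, 3, 2/3, 1/6, 2/15, 1/20, 4/315, 31/10080, 2/2835, …
ICs: h(0) = 0, h′(0) = 1, h′′(0) = 6, h′′′(0) = 4.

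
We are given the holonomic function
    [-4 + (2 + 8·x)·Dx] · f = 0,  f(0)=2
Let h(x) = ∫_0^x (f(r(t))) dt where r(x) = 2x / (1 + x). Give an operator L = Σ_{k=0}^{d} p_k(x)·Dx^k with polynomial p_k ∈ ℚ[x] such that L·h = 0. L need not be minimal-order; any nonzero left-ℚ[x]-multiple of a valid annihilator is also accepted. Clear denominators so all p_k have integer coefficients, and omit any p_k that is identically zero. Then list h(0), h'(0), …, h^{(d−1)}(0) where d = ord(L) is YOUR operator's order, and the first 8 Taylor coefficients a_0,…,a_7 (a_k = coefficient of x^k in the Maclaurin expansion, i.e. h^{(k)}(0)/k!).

f: a_k = 2, 4, -4, 8, -20, 56, -168, 528, …
h₀=f(r): pull back L_f along r ⇒ L₀.
h=∫h₀ ⇒ L = L₀·Dx.
L = -4·Dx + (1 + 10·x + 9·x^2)·Dx^2  (order 2).
h: a_k = 0, 2, 4, -8, 26, -568/5, 588, -23640/7, …
ICs: h(0) = 0, h′(0) = 2.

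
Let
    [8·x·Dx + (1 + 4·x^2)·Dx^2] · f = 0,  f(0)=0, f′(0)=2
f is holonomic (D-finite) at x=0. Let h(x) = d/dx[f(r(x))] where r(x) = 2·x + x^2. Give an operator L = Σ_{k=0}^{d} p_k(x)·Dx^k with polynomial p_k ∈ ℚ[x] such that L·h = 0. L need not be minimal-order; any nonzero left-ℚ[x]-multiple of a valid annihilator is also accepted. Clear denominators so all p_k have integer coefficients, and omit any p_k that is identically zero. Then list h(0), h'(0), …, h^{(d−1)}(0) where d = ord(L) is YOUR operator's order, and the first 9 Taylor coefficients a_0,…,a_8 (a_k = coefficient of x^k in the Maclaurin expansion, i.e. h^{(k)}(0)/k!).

L = (-1 + 32·x + 64·x^2 + 48·x^3 + 12·x^4) + (1 + x + 16·x^2 + 32·x^3 + 20·x^4 + 4·x^5)·Dx  (order 1).
h: a_k = 4, 4, -64, -128, 944, 3056, -12800, -63488, 152128, …
ICs: h(0) = 4.

f: a_k = 0, 2, 0, -8/3, 0, 32/5, 0, -128/7, 0, …
Change of var in L_f (x↦r) gives L₀.
Derive L from L₀ (diff closure).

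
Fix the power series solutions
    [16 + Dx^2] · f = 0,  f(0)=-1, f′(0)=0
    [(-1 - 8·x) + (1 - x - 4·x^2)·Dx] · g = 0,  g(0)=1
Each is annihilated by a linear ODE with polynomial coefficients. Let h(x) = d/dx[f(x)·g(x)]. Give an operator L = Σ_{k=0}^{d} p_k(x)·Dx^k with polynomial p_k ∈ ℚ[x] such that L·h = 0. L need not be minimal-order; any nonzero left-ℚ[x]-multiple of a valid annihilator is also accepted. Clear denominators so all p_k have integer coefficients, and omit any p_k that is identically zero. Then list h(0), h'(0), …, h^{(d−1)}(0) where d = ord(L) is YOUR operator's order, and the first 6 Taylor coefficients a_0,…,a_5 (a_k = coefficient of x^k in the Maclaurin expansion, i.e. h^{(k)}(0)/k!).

L = (-12 - 64·x - 224·x^2 + 256·x^3 + 512·x^4) + (-1 - 4·x + 48·x^2 + 128·x^3)·Dx + (1 - 3·x - 10·x^2 + 16·x^3 + 32·x^4)·Dx^2  (order 2).
h: a_k = -1, 6, -3, 4/3, -55/3, 302/15, …
ICs: h(0) = -1, h′(0) = 6.

f: a_k = -1, 0, 8, 0, -32/3, 0, …
g: a_k = 1, 1, 5, 9, 29, 65, …
Product ⇒ symmetric product L₀, ord ≤ 2.
h₀' ⇒ L via d/dx closure of L₀.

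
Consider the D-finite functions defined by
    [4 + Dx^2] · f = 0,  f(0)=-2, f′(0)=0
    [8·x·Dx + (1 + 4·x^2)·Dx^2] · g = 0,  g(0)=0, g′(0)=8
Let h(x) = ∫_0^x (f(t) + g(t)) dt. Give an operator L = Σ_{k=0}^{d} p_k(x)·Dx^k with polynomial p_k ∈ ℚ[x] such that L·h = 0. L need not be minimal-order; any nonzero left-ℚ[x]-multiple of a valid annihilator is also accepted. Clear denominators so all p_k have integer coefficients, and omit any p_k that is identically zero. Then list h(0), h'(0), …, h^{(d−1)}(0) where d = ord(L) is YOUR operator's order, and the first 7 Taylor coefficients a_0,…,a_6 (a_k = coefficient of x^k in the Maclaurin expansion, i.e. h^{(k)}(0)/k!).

L = (-352·x + 1792·x^3 + 512·x^5)·Dx^2 + (-4 + 112·x^2 + 576·x^4 + 256·x^6)·Dx^3 + (-88·x + 448·x^3 + 128·x^5)·Dx^4 + (-1 + 28·x^2 + 144·x^4 + 64·x^6)·Dx^5  (order 5).
h: a_k = 0, -2, 4, 4/3, -8/3, -4/15, 64/15, …
ICs: h(0) = 0, h′(0) = -2, h′′(0) = 8, h′′′(0) = 8, h′′′′(0) = -64.

f: a_k = -2, 0, 4, 0, -4/3, 0, 8/45, …
g: a_k = 0, 8, 0, -32/3, 0, 128/5, 0, …
f+g: L₀ = lclm(L_f,L_g), ord ≤ 2+2.
h=∫h₀ ⇒ L = L₀·Dx.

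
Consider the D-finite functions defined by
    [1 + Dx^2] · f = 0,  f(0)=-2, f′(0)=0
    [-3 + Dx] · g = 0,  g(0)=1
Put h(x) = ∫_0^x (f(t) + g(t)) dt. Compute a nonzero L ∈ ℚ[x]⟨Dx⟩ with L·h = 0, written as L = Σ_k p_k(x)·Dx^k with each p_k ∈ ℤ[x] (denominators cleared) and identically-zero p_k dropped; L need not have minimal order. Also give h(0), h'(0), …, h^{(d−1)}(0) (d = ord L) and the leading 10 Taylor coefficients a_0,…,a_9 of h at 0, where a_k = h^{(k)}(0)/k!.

f: a_k = -2, 0, 1, 0, -1/12, 0, 1/360, 0, -1/20160, 0, …
g: a_k = 1, 3, 9/2, 9/2, 27/8, 81/40, 81/80, 243/560, 729/4480, 243/4480, …
Sum ⇒ L₀ = lclm(L_f,L_g) in ℚ(x)⟨Dx⟩.
h=∫₀ˣh₀: take L = L₀·Dx.
L = -3·Dx + Dx^2 - 3·Dx^3 + Dx^4  (order 4).
h: a_k = 0, -1, 3/2, 11/6, 9/8, 79/120, 27/80, 731/5040, 243/4480, 937/51840, …
ICs: h(0) = 0, h′(0) = -1, h′′(0) = 3, h′′′(0) = 11.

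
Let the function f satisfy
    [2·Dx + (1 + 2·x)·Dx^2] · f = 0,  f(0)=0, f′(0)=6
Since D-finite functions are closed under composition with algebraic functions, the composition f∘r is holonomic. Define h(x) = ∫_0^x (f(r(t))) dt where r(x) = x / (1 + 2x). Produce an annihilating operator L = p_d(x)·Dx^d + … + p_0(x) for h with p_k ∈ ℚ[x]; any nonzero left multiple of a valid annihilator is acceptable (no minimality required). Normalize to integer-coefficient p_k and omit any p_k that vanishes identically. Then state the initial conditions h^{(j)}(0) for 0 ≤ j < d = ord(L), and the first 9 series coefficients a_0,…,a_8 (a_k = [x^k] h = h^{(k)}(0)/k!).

f: a_k = 0, 6, -6, 8, -12, 96/5, -32, 384/7, -96, …
L₀ from L_f via x↦r, Dx↦r'^{-1}Dx.
∫: right-multiply L₀ by Dx.
L = (6 + 16·x)·Dx^2 + (1 + 6·x + 8·x^2)·Dx^3  (order 3).
h: a_k = 0, 0, 3, -6, 14, -36, 496/5, -288, 6096/7, …
ICs: h(0) = 0, h′(0) = 0, h′′(0) = 6.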